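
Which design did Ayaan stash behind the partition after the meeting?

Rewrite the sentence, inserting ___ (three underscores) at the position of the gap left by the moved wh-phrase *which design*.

Underlying clause: Ayaan did stash which design behind the partition after the meeting.
The filler 'which design' is interpreted as the direct object of 'stash'. The gap is right after 'stash'.

Which design did Ayaan stash ___ behind the partition after the meeting?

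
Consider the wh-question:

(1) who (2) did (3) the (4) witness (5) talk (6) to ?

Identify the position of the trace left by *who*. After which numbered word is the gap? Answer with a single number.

Pre-movement form: The witness did talk to who.
'who' functions as the object of the preposition 'to'. Wh-movement fronts it, leaving a gap right after 'to':
Who did the witness talk to ___?
'to' is word 6.

6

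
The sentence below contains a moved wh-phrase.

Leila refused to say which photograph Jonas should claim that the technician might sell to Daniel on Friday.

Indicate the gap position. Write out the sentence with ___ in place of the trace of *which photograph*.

Leila refused to say which photograph Jonas should claim that the technician might sell ___ to Daniel on Friday.

Underlying clause: Jonas should claim that the technician might sell which photograph to Daniel on Friday.
'which photograph' functions as the direct object of 'sell'. The gap is right after 'sell'.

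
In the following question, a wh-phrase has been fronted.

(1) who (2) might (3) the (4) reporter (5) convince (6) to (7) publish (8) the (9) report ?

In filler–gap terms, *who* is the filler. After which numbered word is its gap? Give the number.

5

Pre-movement form: The reporter might convince who to publish the report.
The filler 'who' is interpreted as the direct object of 'convince'. Fronting leaves a gap immediately after 'convince':
Who might the reporter convince ___ to publish the report?
'convince' is word 5.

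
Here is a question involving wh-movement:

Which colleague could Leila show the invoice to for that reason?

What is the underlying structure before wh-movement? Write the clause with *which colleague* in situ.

'which colleague' is the object of the preposition 'to' (recipient of 'show'). Fronting leaves a gap immediately after 'to':
Which colleague could Leila show the invoice to ___ for that reason?

Leila could show the invoice to which colleague for that reason.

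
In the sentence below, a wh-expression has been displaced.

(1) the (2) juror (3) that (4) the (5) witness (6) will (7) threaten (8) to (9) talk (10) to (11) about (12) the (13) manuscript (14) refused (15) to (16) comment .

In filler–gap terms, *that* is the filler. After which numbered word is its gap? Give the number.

The filler 'that' is interpreted as the object of the preposition 'to'. Wh-movement fronts it, leaving a gap right after 'to':
The juror that the witness will threaten to talk to ___ about the manuscript refused to comment.
'to' is word 10.

10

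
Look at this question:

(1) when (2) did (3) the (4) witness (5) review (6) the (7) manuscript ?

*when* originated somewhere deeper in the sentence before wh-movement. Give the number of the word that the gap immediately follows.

7

Pre-movement form: The witness did review the manuscript when.
'when' functions as the temporal adjunct. Fronting leaves a gap immediately after 'manuscript':
When did the witness review the manuscript ___?
'manuscript' is word 7.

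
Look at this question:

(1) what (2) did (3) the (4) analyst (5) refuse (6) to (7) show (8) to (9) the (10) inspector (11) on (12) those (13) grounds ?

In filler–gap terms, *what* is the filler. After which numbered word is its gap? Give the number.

Before movement: The analyst did refuse to show what to the inspector on those grounds.
'what' functions as the direct object of 'show'. Fronting leaves a gap immediately after 'show':
What did the analyst refuse to show ___ to the inspector on those grounds?
'show' is word 7.

7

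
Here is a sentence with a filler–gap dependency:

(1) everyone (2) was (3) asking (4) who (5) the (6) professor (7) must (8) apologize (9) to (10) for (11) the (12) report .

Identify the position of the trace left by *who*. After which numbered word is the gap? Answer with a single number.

9

In situ: The professor must apologize to who for the report.
The filler 'who' is interpreted as the object of the preposition 'to'. It moves to the left edge, and the trace sits right after 'to':
Everyone was asking who the professor must apologize to ___ for the report.
'to' is word 9.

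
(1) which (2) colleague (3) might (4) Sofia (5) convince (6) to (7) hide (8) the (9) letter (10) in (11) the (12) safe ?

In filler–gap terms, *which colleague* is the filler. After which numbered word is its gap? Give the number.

In situ: Sofia might convince which colleague to hide the letter in the safe.
'which colleague' is the direct object of 'convince'. Wh-movement fronts it, leaving a gap right after 'convince':
Which colleague might Sofia convince ___ to hide the letter in the safe?
'convince' is word 5.

5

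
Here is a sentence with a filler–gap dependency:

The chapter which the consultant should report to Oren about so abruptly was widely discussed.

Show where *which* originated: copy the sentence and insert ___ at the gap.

'which' functions as the object of the preposition 'about'. The gap is right after 'about'.

The chapter which the consultant should report to Oren about ___ so abruptly was widely discussed.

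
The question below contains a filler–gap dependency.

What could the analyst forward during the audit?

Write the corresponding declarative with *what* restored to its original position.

The analyst could forward what during the audit.

The filler 'what' is interpreted as the direct object of 'forward'. It moves to the left edge, and the trace sits right after 'forward':
What could the analyst forward ___ during the audit?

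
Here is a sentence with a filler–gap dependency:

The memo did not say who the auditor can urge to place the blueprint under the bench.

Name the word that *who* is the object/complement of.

urge

Before movement: The auditor can urge who to place the blueprint under the bench.
The filler 'who' is interpreted as the direct object of 'urge'. It moves to the left edge, and the trace sits right after 'urge':
The memo did not say who the auditor can urge ___ to place the blueprint under the bench.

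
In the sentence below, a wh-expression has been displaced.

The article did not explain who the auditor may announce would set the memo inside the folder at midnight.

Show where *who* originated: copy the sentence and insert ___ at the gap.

The article did not explain who the auditor may announce ___ would set the memo inside the folder at midnight.

In situ: The auditor may announce who would set the memo inside the folder at midnight.
'who' functions as the subject of the clause embedded under 'announce'. The gap is right after 'announce'.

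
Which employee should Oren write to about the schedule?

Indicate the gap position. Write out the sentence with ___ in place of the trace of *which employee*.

Which employee should Oren write to ___ about the schedule?

Before movement: Oren should write to which employee about the schedule.
'which employee' is the object of the preposition 'to'. The gap is right after 'to'.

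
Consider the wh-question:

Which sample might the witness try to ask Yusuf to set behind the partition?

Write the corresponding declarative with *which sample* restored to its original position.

The witness might try to ask Yusuf to set which sample behind the partition.

The filler 'which sample' is interpreted as the direct object of 'set'. It moves to the left edge, and the trace sits right after 'set':
Which sample might the witness try to ask Yusuf to set ___ behind the partition?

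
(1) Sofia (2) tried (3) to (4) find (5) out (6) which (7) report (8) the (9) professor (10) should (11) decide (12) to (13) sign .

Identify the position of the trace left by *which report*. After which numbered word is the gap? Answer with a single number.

13

Before movement: The professor should decide to sign which report.
'which report' functions as the direct object of 'sign'. Fronting leaves a gap immediately after 'sign':
Sofia tried to find out which report the professor should decide to sign ___.
'sign' is word 13.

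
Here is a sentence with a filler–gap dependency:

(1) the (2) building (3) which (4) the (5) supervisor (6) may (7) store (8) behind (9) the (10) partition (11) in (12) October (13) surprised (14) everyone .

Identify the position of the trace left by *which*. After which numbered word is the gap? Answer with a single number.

7

'which' functions as the direct object of 'store'. Fronting leaves a gap immediately after 'store':
The building which the supervisor may store ___ behind the partition in October surprised everyone.
'store' is word 7.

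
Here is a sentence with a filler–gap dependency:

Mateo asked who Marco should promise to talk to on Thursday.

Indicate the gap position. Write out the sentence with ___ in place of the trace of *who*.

Before movement: Marco should promise to talk to who on Thursday.
'who' is the object of the preposition 'to'. The gap is right after 'to'.

Mateo asked who Marco should promise to talk to ___ on Thursday.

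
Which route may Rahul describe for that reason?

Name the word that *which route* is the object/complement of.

Pre-movement form: Rahul may describe which route for that reason.
'which route' functions as the direct object of 'describe'. Fronting leaves a gap immediately after 'describe':
Which route may Rahul describe ___ for that reason?

describe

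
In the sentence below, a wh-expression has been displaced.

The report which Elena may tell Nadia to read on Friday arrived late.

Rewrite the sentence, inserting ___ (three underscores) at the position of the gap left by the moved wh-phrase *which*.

'which' is the direct object of 'read'. The gap is right after 'read'.

The report which Elena may tell Nadia to read ___ on Friday arrived late.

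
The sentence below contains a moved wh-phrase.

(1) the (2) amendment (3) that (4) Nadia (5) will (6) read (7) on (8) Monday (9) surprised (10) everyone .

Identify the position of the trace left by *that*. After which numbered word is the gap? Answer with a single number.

'that' is the direct object of 'read'. It moves to the left edge, and the trace sits right after 'read':
The amendment that Nadia will read ___ on Monday surprised everyone.
'read' is word 6.

6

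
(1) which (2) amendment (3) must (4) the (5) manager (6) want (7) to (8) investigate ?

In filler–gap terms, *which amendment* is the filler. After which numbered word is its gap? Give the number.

8

Underlying clause: The manager must want to investigate which amendment.
The filler 'which amendment' is interpreted as the direct object of 'investigate'. Wh-movement fronts it, leaving a gap right after 'investigate':
Which amendment must the manager want to investigate ___?
'investigate' is word 8.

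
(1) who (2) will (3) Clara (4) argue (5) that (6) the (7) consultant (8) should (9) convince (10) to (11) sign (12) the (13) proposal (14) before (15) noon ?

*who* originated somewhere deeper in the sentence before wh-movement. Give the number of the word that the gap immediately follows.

Underlying clause: Clara will argue that the consultant should convince who to sign the proposal before noon.
'who' functions as the direct object of 'convince'. Wh-movement fronts it, leaving a gap right after 'convince':
Who will Clara argue that the consultant should convince ___ to sign the proposal before noon?
'convince' is word 9.

9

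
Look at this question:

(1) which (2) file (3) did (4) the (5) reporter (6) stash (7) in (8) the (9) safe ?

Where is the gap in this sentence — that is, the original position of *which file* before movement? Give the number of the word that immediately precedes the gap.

6

In situ: The reporter did stash which file in the safe.
The filler 'which file' is interpreted as the direct object of 'stash'. Wh-movement fronts it, leaving a gap right after 'stash':
Which file did the reporter stash ___ in the safe?
'stash' is word 6.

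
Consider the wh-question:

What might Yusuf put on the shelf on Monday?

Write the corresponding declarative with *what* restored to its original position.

The filler 'what' is interpreted as the direct object of 'put'. It moves to the left edge, and the trace sits right after 'put':
What might Yusuf put ___ on the shelf on Monday?

Yusuf might put what on the shelf on Monday.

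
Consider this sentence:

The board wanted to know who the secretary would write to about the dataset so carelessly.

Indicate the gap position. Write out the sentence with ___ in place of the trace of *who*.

The board wanted to know who the secretary would write to ___ about the dataset so carelessly.

Underlying clause: The secretary would write to who about the dataset so carelessly.
The filler 'who' is interpreted as the object of the preposition 'to'. The gap is right after 'to'.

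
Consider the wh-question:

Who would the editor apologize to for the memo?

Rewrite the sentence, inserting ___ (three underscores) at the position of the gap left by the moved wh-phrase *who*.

Who would the editor apologize to ___ for the memo?

Underlying clause: The editor would apologize to who for the memo.
'who' functions as the object of the preposition 'to'. The gap is right after 'to'.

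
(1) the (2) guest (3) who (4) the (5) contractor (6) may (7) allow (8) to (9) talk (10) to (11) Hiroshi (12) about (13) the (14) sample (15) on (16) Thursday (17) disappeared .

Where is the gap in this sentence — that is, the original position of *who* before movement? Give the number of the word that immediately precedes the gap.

7

The filler 'who' is interpreted as the direct object of 'allow'. It moves to the left edge, and the trace sits right after 'allow':
The guest who the contractor may allow ___ to talk to Hiroshi about the sample on Thursday disappeared.
'allow' is word 7.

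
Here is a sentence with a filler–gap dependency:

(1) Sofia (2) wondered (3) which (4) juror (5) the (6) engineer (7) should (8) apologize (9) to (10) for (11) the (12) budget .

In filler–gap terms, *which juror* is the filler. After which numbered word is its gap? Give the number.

Underlying clause: The engineer should apologize to which juror for the budget.
'which juror' functions as the object of the preposition 'to'. Wh-movement fronts it, leaving a gap right after 'to':
Sofia wondered which juror the engineer should apologize to ___ for the budget.
'to' is word 9.

9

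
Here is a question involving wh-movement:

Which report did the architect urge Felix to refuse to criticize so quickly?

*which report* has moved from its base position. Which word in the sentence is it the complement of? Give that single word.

Underlying clause: The architect did urge Felix to refuse to criticize which report so quickly.
'which report' functions as the direct object of 'criticize'. Wh-movement fronts it, leaving a gap right after 'criticize':
Which report did the architect urge Felix to refuse to criticize ___ so quickly?

criticize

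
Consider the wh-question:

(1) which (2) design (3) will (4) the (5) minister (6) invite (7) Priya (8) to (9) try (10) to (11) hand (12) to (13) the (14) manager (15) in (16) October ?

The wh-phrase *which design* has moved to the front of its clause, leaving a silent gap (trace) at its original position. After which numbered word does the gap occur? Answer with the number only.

Before movement: The minister will invite Priya to try to hand which design to the manager in October.
'which design' functions as the direct object of 'hand'. It moves to the left edge, and the trace sits right after 'hand':
Which design will the minister invite Priya to try to hand ___ to the manager in October?
'hand' is word 11.

11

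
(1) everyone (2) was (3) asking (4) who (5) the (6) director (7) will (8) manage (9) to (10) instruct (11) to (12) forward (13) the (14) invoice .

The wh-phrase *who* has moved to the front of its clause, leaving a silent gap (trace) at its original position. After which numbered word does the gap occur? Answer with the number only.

Before movement: The director will manage to instruct who to forward the invoice.
The filler 'who' is interpreted as the direct object of 'instruct'. It moves to the left edge, and the trace sits right after 'instruct':
Everyone was asking who the director will manage to instruct ___ to forward the invoice.
'instruct' is word 10.

10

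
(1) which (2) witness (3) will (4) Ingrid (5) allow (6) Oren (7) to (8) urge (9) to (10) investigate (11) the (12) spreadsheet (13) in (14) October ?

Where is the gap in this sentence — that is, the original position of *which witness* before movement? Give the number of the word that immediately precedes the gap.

Pre-movement form: Ingrid will allow Oren to urge which witness to investigate the spreadsheet in October.
The filler 'which witness' is interpreted as the direct object of 'urge'. Wh-movement fronts it, leaving a gap right after 'urge':
Which witness will Ingrid allow Oren to urge ___ to investigate the spreadsheet in October?
'urge' is word 8.

8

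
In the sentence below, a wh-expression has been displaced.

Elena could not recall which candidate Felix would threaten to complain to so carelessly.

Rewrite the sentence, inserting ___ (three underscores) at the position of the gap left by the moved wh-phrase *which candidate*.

In situ: Felix would threaten to complain to which candidate so carelessly.
The filler 'which candidate' is interpreted as the object of the preposition 'to'. The gap is right after 'to'.

Elena could not recall which candidate Felix would threaten to complain to ___ so carelessly.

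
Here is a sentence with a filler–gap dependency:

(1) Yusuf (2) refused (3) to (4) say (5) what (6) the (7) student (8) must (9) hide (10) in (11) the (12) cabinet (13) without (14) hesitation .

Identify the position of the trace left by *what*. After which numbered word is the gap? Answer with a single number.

Underlying clause: The student must hide what in the cabinet without hesitation.
'what' is the direct object of 'hide'. Wh-movement fronts it, leaving a gap right after 'hide':
Yusuf refused to say what the student must hide ___ in the cabinet without hesitation.
'hide' is word 9.

9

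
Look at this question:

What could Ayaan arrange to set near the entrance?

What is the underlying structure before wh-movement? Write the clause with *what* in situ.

'what' functions as the direct object of 'set'. Fronting leaves a gap immediately after 'set':
What could Ayaan arrange to set ___ near the entrance?

Ayaan could arrange to set what near the entrance.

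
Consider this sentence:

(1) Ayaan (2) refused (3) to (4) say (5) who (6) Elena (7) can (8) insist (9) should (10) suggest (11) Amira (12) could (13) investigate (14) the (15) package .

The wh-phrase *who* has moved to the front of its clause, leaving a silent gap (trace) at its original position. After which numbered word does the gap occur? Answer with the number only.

8

Pre-movement form: Elena can insist who should suggest Amira could investigate the package.
'who' functions as the subject of the clause embedded under 'insist'. Fronting leaves a gap immediately after 'insist':
Ayaan refused to say who Elena can insist ___ should suggest Amira could investigate the package.
'insist' is word 8.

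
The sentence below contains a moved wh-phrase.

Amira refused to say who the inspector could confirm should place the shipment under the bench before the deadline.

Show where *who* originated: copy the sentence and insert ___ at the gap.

Underlying clause: The inspector could confirm who should place the shipment under the bench before the deadline.
The filler 'who' is interpreted as the subject of the clause embedded under 'confirm'. The gap is right after 'confirm'.

Amira refused to say who the inspector could confirm ___ should place the shipment under the bench before the deadline.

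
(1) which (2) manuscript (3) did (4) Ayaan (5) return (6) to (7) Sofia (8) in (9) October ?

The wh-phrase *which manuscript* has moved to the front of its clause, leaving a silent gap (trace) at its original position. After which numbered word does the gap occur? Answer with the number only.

Before movement: Ayaan did return which manuscript to Sofia in October.
'which manuscript' is the direct object of 'return'. Fronting leaves a gap immediately after 'return':
Which manuscript did Ayaan return ___ to Sofia in October?
'return' is word 5.

5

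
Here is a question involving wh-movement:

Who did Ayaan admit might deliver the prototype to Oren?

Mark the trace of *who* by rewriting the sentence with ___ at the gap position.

Who did Ayaan admit ___ might deliver the prototype to Oren?

In situ: Ayaan did admit who might deliver the prototype to Oren.
'who' functions as the subject of the clause embedded under 'admit'. The gap is right after 'admit'.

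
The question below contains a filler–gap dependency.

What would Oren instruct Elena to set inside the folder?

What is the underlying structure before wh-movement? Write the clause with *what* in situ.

The filler 'what' is interpreted as the direct object of 'set'. It moves to the left edge, and the trace sits right after 'set':
What would Oren instruct Elena to set ___ inside the folder?

Oren would instruct Elena to set what inside the folder.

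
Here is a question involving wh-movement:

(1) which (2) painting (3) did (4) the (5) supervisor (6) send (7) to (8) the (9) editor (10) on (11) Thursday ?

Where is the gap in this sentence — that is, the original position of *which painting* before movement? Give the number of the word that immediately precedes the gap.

Before movement: The supervisor did send which painting to the editor on Thursday.
'which painting' functions as the direct object of 'send'. It moves to the left edge, and the trace sits right after 'send':
Which painting did the supervisor send ___ to the editor on Thursday?
'send' is word 6.

6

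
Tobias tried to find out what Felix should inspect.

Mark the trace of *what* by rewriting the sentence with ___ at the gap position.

Underlying clause: Felix should inspect what.
The filler 'what' is interpreted as the direct object of 'inspect'. The gap is right after 'inspect'.

Tobias tried to find out what Felix should inspect ___.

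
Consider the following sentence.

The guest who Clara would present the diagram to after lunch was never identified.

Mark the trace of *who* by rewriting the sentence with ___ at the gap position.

The guest who Clara would present the diagram to ___ after lunch was never identified.

'who' is the object of the preposition 'to' (recipient of 'present'). The gap is right after 'to'.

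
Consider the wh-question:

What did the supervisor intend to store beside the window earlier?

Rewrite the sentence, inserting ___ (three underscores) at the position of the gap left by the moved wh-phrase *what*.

What did the supervisor intend to store ___ beside the window earlier?

In situ: The supervisor did intend to store what beside the window earlier.
'what' functions as the direct object of 'store'. The gap is right after 'store'.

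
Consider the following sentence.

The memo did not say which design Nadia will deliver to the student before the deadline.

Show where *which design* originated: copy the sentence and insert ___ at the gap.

Pre-movement form: Nadia will deliver which design to the student before the deadline.
The filler 'which design' is interpreted as the direct object of 'deliver'. The gap is right after 'deliver'.

The memo did not say which design Nadia will deliver ___ to the student before the deadline.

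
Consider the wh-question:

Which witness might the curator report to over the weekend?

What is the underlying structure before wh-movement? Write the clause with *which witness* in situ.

The curator might report to which witness over the weekend.

The filler 'which witness' is interpreted as the object of the preposition 'to'. It moves to the left edge, and the trace sits right after 'to':
Which witness might the curator report to ___ over the weekend?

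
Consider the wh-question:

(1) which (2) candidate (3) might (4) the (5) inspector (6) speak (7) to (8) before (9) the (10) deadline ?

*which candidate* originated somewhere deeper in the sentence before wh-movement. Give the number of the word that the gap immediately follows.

In situ: The inspector might speak to which candidate before the deadline.
'which candidate' is the object of the preposition 'to'. It moves to the left edge, and the trace sits right after 'to':
Which candidate might the inspector speak to ___ before the deadline?
'to' is word 7.

7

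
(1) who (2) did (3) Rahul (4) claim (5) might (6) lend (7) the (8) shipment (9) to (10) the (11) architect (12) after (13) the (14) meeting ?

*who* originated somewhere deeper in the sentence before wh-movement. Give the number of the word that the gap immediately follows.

Pre-movement form: Rahul did claim who might lend the shipment to the architect after the meeting.
The filler 'who' is interpreted as the subject of the clause embedded under 'claim'. Fronting leaves a gap immediately after 'claim':
Who did Rahul claim ___ might lend the shipment to the architect after the meeting?
'claim' is word 4.

4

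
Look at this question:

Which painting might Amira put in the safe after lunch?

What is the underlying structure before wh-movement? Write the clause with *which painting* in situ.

'which painting' functions as the direct object of 'put'. Wh-movement fronts it, leaving a gap right after 'put':
Which painting might Amira put ___ in the safe after lunch?

Amira might put which painting in the safe after lunch.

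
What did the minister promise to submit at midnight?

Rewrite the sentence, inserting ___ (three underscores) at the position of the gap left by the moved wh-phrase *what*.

What did the minister promise to submit ___ at midnight?

In situ: The minister did promise to submit what at midnight.
'what' is the direct object of 'submit'. The gap is right after 'submit'.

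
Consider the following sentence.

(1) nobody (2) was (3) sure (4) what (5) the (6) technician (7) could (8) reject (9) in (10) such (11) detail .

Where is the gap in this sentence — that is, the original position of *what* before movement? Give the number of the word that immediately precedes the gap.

Pre-movement form: The technician could reject what in such detail.
The filler 'what' is interpreted as the direct object of 'reject'. Wh-movement fronts it, leaving a gap right after 'reject':
Nobody was sure what the technician could reject ___ in such detail.
'reject' is word 8.

8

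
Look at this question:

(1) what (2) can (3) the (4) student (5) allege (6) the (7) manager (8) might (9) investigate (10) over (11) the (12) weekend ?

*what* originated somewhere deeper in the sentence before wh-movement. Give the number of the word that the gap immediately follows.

9

In situ: The student can allege the manager might investigate what over the weekend.
The filler 'what' is interpreted as the direct object of 'investigate'. Fronting leaves a gap immediately after 'investigate':
What can the student allege the manager might investigate ___ over the weekend?
'investigate' is word 9.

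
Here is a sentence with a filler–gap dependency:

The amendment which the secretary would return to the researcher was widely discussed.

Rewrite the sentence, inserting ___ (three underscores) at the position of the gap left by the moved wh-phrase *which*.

'which' is the direct object of 'return'. The gap is right after 'return'.

The amendment which the secretary would return ___ to the researcher was widely discussed.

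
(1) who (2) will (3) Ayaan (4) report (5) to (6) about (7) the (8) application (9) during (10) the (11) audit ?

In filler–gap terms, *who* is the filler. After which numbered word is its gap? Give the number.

Before movement: Ayaan will report to who about the application during the audit.
'who' functions as the object of the preposition 'to'. Wh-movement fronts it, leaving a gap right after 'to':
Who will Ayaan report to ___ about the application during the audit?
'to' is word 5.

5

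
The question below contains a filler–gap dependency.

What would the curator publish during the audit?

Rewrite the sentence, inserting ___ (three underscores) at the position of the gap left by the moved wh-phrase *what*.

Pre-movement form: The curator would publish what during the audit.
'what' functions as the direct object of 'publish'. The gap is right after 'publish'.

What would the curator publish ___ during the audit?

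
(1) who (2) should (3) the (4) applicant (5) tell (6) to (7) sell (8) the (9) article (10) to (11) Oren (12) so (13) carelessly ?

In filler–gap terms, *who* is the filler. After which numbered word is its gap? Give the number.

In situ: The applicant should tell who to sell the article to Oren so carelessly.
'who' functions as the direct object of 'tell'. Wh-movement fronts it, leaving a gap right after 'tell':
Who should the applicant tell ___ to sell the article to Oren so carelessly?
'tell' is word 5.

5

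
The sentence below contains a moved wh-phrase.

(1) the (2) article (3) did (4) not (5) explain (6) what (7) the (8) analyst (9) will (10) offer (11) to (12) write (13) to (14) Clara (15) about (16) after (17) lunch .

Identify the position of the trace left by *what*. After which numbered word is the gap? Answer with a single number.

Pre-movement form: The analyst will offer to write to Clara about what after lunch.
'what' is the object of the preposition 'about'. Fronting leaves a gap immediately after 'about':
The article did not explain what the analyst will offer to write to Clara about ___ after lunch.
'about' is word 15.

15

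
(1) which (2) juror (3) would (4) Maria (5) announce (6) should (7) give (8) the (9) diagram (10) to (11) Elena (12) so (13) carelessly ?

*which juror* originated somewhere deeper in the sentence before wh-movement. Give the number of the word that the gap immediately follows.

5

In situ: Maria would announce which juror should give the diagram to Elena so carelessly.
'which juror' is the subject of the clause embedded under 'announce'. Fronting leaves a gap immediately after 'announce':
Which juror would Maria announce ___ should give the diagram to Elena so carelessly?
'announce' is word 5.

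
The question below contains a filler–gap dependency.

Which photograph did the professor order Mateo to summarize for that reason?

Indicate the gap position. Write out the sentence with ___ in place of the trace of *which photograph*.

In situ: The professor did order Mateo to summarize which photograph for that reason.
The filler 'which photograph' is interpreted as the direct object of 'summarize'. The gap is right after 'summarize'.

Which photograph did the professor order Mateo to summarize ___ for that reason?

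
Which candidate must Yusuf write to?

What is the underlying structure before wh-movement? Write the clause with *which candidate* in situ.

Yusuf must write to which candidate.

'which candidate' functions as the object of the preposition 'to'. It moves to the left edge, and the trace sits right after 'to':
Which candidate must Yusuf write to ___?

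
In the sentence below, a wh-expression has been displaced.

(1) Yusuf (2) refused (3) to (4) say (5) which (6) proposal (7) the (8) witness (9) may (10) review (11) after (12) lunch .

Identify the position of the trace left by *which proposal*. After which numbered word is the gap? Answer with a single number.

10

In situ: The witness may review which proposal after lunch.
The filler 'which proposal' is interpreted as the direct object of 'review'. Fronting leaves a gap immediately after 'review':
Yusuf refused to say which proposal the witness may review ___ after lunch.
'review' is word 10.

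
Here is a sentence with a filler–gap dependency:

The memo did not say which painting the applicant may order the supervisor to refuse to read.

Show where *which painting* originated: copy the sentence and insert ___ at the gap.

Before movement: The applicant may order the supervisor to refuse to read which painting.
'which painting' is the direct object of 'read'. The gap is right after 'read'.

The memo did not say which painting the applicant may order the supervisor to refuse to read ___.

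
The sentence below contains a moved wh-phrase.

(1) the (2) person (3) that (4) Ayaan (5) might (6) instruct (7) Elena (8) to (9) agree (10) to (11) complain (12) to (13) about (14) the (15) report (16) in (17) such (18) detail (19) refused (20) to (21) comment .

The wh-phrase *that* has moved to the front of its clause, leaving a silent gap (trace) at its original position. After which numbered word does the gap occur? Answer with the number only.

The filler 'that' is interpreted as the object of the preposition 'to'. It moves to the left edge, and the trace sits right after 'to':
The person that Ayaan might instruct Elena to agree to complain to ___ about the report in such detail refused to comment.
'to' is word 12.

12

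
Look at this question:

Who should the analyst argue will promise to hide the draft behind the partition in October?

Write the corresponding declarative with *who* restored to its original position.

'who' functions as the subject of the clause embedded under 'argue'. Fronting leaves a gap immediately after 'argue':
Who should the analyst argue ___ will promise to hide the draft behind the partition in October?

The analyst should argue who will promise to hide the draft behind the partition in October.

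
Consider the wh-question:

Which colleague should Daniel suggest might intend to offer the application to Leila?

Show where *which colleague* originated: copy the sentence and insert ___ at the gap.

Which colleague should Daniel suggest ___ might intend to offer the application to Leila?

Underlying clause: Daniel should suggest which colleague might intend to offer the application to Leila.
'which colleague' is the subject of the clause embedded under 'suggest'. The gap is right after 'suggest'.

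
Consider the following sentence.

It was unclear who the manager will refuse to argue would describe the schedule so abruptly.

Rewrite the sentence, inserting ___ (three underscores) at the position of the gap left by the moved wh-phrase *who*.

In situ: The manager will refuse to argue who would describe the schedule so abruptly.
'who' functions as the subject of the clause embedded under 'argue'. The gap is right after 'argue'.

It was unclear who the manager will refuse to argue ___ would describe the schedule so abruptly.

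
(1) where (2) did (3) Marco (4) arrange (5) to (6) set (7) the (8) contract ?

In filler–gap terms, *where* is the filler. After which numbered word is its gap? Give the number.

8

Underlying clause: Marco did arrange to set the contract where.
'where' functions as the locative complement of 'set'. It moves to the left edge, and the trace sits right after 'contract':
Where did Marco arrange to set the contract ___?
'contract' is word 8.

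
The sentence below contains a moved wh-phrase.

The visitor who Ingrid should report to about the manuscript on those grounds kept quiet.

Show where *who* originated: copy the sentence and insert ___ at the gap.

'who' functions as the object of the preposition 'to'. The gap is right after 'to'.

The visitor who Ingrid should report to ___ about the manuscript on those grounds kept quiet.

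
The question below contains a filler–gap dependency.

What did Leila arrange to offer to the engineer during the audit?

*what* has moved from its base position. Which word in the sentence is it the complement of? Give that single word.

offer

Before movement: Leila did arrange to offer what to the engineer during the audit.
'what' is the direct object of 'offer'. Wh-movement fronts it, leaving a gap right after 'offer':
What did Leila arrange to offer ___ to the engineer during the audit?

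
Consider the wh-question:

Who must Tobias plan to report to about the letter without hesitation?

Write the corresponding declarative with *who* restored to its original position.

Tobias must plan to report to who about the letter without hesitation.

The filler 'who' is interpreted as the object of the preposition 'to'. Wh-movement fronts it, leaving a gap right after 'to':
Who must Tobias plan to report to ___ about the letter without hesitation?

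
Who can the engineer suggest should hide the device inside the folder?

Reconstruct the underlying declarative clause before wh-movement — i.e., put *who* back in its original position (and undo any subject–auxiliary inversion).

The engineer can suggest who should hide the device inside the folder.

'who' functions as the subject of the clause embedded under 'suggest'. Fronting leaves a gap immediately after 'suggest':
Who can the engineer suggest ___ should hide the device inside the folder?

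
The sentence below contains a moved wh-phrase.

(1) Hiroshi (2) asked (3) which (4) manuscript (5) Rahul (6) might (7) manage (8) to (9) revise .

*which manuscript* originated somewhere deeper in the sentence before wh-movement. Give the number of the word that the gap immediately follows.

9

In situ: Rahul might manage to revise which manuscript.
The filler 'which manuscript' is interpreted as the direct object of 'revise'. It moves to the left edge, and the trace sits right after 'revise':
Hiroshi asked which manuscript Rahul might manage to revise ___.
'revise' is word 9.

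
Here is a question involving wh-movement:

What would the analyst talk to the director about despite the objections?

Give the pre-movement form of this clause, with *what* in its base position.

The analyst would talk to the director about what despite the objections.

The filler 'what' is interpreted as the object of the preposition 'about'. It moves to the left edge, and the trace sits right after 'about':
What would the analyst talk to the director about ___ despite the objections?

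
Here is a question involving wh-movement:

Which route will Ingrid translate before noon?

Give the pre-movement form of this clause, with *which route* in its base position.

The filler 'which route' is interpreted as the direct object of 'translate'. Wh-movement fronts it, leaving a gap right after 'translate':
Which route will Ingrid translate ___ before noon?

Ingrid will translate which route before noon.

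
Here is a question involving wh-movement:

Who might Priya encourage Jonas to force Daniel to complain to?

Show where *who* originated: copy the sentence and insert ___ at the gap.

Underlying clause: Priya might encourage Jonas to force Daniel to complain to who.
'who' is the object of the preposition 'to'. The gap is right after 'to'.

Who might Priya encourage Jonas to force Daniel to complain to ___?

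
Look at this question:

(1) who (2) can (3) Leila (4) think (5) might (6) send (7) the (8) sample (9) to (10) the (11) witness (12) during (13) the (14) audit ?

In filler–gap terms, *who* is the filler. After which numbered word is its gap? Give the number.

4

Pre-movement form: Leila can think who might send the sample to the witness during the audit.
The filler 'who' is interpreted as the subject of the clause embedded under 'think'. Wh-movement fronts it, leaving a gap right after 'think':
Who can Leila think ___ might send the sample to the witness during the audit?
'think' is word 4.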